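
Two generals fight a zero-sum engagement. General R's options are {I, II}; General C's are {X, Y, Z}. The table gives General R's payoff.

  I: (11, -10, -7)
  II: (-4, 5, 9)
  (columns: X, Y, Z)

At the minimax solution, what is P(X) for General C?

1/2

Row minima: I → -10, II → -4; maximin = -4.
Column maxima: X → 11, Y → 5, Z → 9; minimax = 5.
-4 ≠ 5, so there is no saddle point; optimal play is mixed.
Z is strictly dominated by Y (it gives General R strictly more in every row), so General C never plays it.
On the remaining 2×2 (I, II vs X, Y):
Let General R play I with probability p. Expected payoff against X: 11p + (-4)(1−p) = 15p − 4; against Y: (-10)p + 5(1−p) = −15p + 5.
Setting these equal: 15p − 4 = −15p + 5 ⇒ 30p = 9 ⇒ p = 3/10, and the value is (15)·(3/10) − 4 = 1/2.
For General C: with q = P(X), equating I's and II's payoffs gives 21q − 10 = −9q + 5 ⇒ q = 1/2.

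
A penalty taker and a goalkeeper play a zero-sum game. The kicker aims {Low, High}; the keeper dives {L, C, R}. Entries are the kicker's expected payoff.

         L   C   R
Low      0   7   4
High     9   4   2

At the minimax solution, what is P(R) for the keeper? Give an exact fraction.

Row minima: Low → 0, High → 2; maximin = 2.
Column maxima: L → 9, C → 7, R → 4; minimax = 4.
2 ≠ 4, so there is no saddle point; optimal play is mixed.
C is strictly dominated by R (it gives the kicker strictly more in every row), so the keeper never plays it.
On the remaining 2×2 (Low, High vs L, R):
Let the kicker play Low with probability p. Expected payoff against L: 0p + 9(1−p) = −9p + 9; against R: 4p + 2(1−p) = 2p + 2.
Setting these equal: −9p + 9 = 2p + 2 ⇒ −11p = -7 ⇒ p = 7/11, and the value is (-9)·(7/11) + 9 = 36/11.
For the keeper: with q = P(L), equating Low's and High's payoffs gives −4q + 4 = 7q + 2 ⇒ q = 2/11.

9/11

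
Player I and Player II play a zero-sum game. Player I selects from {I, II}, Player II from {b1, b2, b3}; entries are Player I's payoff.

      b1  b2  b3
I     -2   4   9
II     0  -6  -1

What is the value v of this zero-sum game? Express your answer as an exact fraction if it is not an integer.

Row minima: I → -2, II → -6; maximin = -2.
Column maxima: b1 → 0, b2 → 4, b3 → 9; minimax = 0.
-2 ≠ 0, so there is no saddle point; optimal play is mixed.
b3 is strictly dominated by b2 (it gives Player I strictly more in every row), so Player II never plays it.
On the remaining 2×2 (I, II vs b1, b2):
Let Player I play I with probability p. Expected payoff against b1: (-2)p + 0(1−p) = −2p; against b2: 4p + (-6)(1−p) = 10p − 6.
Setting these equal: −2p = 10p − 6 ⇒ −12p = -6 ⇒ p = 1/2, and the value is (-2)·(1/2) = -1.
For Player II: with q = P(b1), equating I's and II's payoffs gives −6q + 4 = 6q − 6 ⇒ q = 5/6.

-1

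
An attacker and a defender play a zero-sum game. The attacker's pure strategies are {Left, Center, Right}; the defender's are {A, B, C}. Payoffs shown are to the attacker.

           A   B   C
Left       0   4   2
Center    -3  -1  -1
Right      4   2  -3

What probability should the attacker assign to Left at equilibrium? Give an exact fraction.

7/9

Row minima: Left → 0, Center → -3, Right → -3; maximin = 0.
Column maxima: A → 4, B → 4, C → 2; minimax = 2.
0 ≠ 2, so there is no saddle point; optimal play is mixed.
Center is strictly dominated by Left, so the attacker never plays it.
With Center eliminated, B is strictly dominated by C (it gives the attacker strictly more in every remaining row), so the defender never plays it.
On the remaining 2×2 (Left, Right vs A, C):
Let the attacker play Left with probability p. Expected payoff against A: 0p + 4(1−p) = −4p + 4; against C: 2p + (-3)(1−p) = 5p − 3.
Setting these equal: −4p + 4 = 5p − 3 ⇒ −9p = -7 ⇒ p = 7/9, and the value is (-4)·(7/9) + 4 = 8/9.
For the defender: with q = P(A), equating Left's and Right's payoffs gives −2q + 2 = 7q − 3 ⇒ q = 5/9.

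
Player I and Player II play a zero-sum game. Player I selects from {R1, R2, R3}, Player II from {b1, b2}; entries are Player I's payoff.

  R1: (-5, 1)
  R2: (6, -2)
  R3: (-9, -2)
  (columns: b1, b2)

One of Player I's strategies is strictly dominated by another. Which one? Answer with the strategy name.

R3

R1 gives a strictly higher payoff than R3 against every column: -5 > -9, 1 > -2.
So R3 is strictly dominated and Player I never plays it.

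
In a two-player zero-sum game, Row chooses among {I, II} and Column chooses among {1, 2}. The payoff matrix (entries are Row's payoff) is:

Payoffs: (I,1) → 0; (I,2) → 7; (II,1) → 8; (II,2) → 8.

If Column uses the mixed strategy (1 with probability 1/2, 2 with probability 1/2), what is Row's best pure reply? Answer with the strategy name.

II

Expected payoff of I: (1/2)·0 + (1/2)·7 = 7/2.
Expected payoff of II: (1/2)·8 + (1/2)·8 = 8.
The largest is 8, so Row's best response is II.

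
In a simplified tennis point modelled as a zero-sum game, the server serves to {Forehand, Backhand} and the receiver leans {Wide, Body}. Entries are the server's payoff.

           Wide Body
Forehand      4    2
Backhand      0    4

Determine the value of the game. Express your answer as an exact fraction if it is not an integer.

8/3

Row minima: Forehand → 2, Backhand → 0; maximin = 2.
Column maxima: Wide → 4, Body → 4; minimax = 4.
2 ≠ 4, so there is no saddle point; optimal play is mixed.
Let the server play Forehand with probability p. Expected payoff against Wide: 4p + 0(1−p) = 4p; against Body: 2p + 4(1−p) = −2p + 4.
Setting these equal: 4p = −2p + 4 ⇒ 6p = 4 ⇒ p = 2/3, and the value is (4)·(2/3) = 8/3.
For the receiver: with q = P(Wide), equating Forehand's and Backhand's payoffs gives 2q + 2 = −4q + 4 ⇒ q = 1/3.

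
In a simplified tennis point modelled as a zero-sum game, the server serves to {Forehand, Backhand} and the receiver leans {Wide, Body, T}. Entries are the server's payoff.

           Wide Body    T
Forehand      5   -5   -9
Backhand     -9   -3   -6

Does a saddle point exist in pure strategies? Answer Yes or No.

No

Row minima: Forehand → -9, Backhand → -9; maximin = -9.
Column maxima: Wide → 5, Body → -3, T → -6; minimax = -6.
-9 ≠ -6, so no pure-strategy equilibrium exists.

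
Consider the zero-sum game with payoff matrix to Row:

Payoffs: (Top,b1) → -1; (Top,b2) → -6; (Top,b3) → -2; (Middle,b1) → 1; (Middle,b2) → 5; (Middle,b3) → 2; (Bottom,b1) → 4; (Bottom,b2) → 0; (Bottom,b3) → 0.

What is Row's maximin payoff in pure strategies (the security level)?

1

Row minima: Top → -6, Middle → 1, Bottom → 0.
The best of these is 1.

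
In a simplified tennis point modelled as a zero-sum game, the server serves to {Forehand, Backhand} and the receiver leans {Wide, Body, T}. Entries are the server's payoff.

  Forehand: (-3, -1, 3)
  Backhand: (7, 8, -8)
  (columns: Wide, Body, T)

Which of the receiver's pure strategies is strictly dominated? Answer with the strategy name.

Wide holds the server's payoff strictly below Body in every row: -3 < -1, 7 < 8.
So Body is strictly dominated for the receiver.

Body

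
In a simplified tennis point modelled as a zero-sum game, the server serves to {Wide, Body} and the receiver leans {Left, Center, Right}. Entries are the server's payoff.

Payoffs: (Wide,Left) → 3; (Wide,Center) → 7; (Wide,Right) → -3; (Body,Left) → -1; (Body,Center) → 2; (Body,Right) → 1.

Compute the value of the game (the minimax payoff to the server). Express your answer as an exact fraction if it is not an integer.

Row minima: Wide → -3, Body → -1; maximin = -1.
Column maxima: Left → 3, Center → 7, Right → 1; minimax = 1.
-1 ≠ 1, so there is no saddle point; optimal play is mixed.
Center is strictly dominated by Left (it gives the server strictly more in every row), so the receiver never plays it.
On the remaining 2×2 (Wide, Body vs Left, Right):
Let the server play Wide with probability p. Expected payoff against Left: 3p + (-1)(1−p) = 4p − 1; against Right: (-3)p + 1(1−p) = −4p + 1.
Setting these equal: 4p − 1 = −4p + 1 ⇒ 8p = 2 ⇒ p = 1/4, and the value is (4)·(1/4) − 1 = 0.
For the receiver: with q = P(Left), equating Wide's and Body's payoffs gives 6q − 3 = −2q + 1 ⇒ q = 1/2.

0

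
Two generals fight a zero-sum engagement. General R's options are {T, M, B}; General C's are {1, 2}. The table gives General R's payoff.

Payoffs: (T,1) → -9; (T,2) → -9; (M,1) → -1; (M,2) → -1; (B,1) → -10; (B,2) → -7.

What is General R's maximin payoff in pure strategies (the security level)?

Row minima: T → -9, M → -1, B → -10.
The best of these is -1.

-1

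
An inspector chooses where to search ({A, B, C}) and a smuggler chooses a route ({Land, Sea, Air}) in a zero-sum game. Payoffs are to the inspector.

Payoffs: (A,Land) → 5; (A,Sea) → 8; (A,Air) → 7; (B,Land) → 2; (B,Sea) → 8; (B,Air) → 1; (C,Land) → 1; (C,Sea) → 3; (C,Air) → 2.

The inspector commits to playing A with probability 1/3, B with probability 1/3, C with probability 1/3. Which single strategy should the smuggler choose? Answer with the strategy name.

Land

If the smuggler plays Land, the inspector's expected payoff is (1/3)·5 + (1/3)·2 + (1/3)·1 = 8/3.
If the smuggler plays Sea, the inspector's expected payoff is (1/3)·8 + (1/3)·8 + (1/3)·3 = 19/3.
If the smuggler plays Air, the inspector's expected payoff is (1/3)·7 + (1/3)·1 + (1/3)·2 = 10/3.
The smuggler minimizes the inspector's payoff; the smallest is 8/3, so the best response is Land.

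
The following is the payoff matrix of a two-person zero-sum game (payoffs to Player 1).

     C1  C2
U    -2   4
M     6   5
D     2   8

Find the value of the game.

Row minima: U → -2, M → 5, D → 2; maximin = 5.
Column maxima: C1 → 6, C2 → 8; minimax = 6.
5 ≠ 6, so there is no saddle point; optimal play is mixed.
U is strictly dominated by M, so Player 1 never plays it.
On the remaining 2×2 (M, D vs C1, C2):
Let Player 1 play M with probability p. Expected payoff against C1: 6p + 2(1−p) = 4p + 2; against C2: 5p + 8(1−p) = −3p + 8.
Setting these equal: 4p + 2 = −3p + 8 ⇒ 7p = 6 ⇒ p = 6/7, and the value is (4)·(6/7) + 2 = 38/7.
For Player 2: with q = P(C1), equating M's and D's payoffs gives q + 5 = −6q + 8 ⇒ q = 3/7.

38/7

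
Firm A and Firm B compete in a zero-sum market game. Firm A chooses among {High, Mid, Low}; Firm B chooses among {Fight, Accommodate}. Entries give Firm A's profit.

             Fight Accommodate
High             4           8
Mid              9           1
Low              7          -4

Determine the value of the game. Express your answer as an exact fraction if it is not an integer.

Row minima: High → 4, Mid → 1, Low → -4; maximin = 4.
Column maxima: Fight → 9, Accommodate → 8; minimax = 8.
4 ≠ 8, so there is no saddle point; optimal play is mixed.
Low is strictly dominated by Mid, so Firm A never plays it.
On the remaining 2×2 (High, Mid vs Fight, Accommodate):
Let Firm A play High with probability p. Expected payoff against Fight: 4p + 9(1−p) = −5p + 9; against Accommodate: 8p + 1(1−p) = 7p + 1.
Setting these equal: −5p + 9 = 7p + 1 ⇒ −12p = -8 ⇒ p = 2/3, and the value is (-5)·(2/3) + 9 = 17/3.
For Firm B: with q = P(Fight), equating High's and Mid's payoffs gives −4q + 8 = 8q + 1 ⇒ q = 7/12.

17/3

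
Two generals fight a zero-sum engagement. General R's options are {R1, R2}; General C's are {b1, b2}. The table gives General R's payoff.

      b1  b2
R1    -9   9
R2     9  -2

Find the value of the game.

63/29

Row minima: R1 → -9, R2 → -2; maximin = -2.
Column maxima: b1 → 9, b2 → 9; minimax = 9.
-2 ≠ 9, so there is no saddle point; optimal play is mixed.
Let General R play R1 with probability p. Expected payoff against b1: (-9)p + 9(1−p) = −18p + 9; against b2: 9p + (-2)(1−p) = 11p − 2.
Setting these equal: −18p + 9 = 11p − 2 ⇒ −29p = -11 ⇒ p = 11/29, and the value is (-18)·(11/29) + 9 = 63/29.
For General C: with q = P(b1), equating R1's and R2's payoffs gives −18q + 9 = 11q − 2 ⇒ q = 11/29.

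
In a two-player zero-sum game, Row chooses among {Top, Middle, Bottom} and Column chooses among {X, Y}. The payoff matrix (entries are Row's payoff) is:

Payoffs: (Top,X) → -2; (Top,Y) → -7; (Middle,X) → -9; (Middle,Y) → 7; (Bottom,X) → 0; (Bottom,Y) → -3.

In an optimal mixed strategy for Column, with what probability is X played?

Row minima: Top → -7, Middle → -9, Bottom → -3; maximin = -3.
Column maxima: X → 0, Y → 7; minimax = 0.
-3 ≠ 0, so there is no saddle point; optimal play is mixed.
Top is strictly dominated by Bottom, so Row never plays it.
On the remaining 2×2 (Middle, Bottom vs X, Y):
Let Row play Middle with probability p. Expected payoff against X: (-9)p + 0(1−p) = −9p; against Y: 7p + (-3)(1−p) = 10p − 3.
Setting these equal: −9p = 10p − 3 ⇒ −19p = -3 ⇒ p = 3/19, and the value is (-9)·(3/19) = -27/19.
For Column: with q = P(X), equating Middle's and Bottom's payoffs gives −16q + 7 = 3q − 3 ⇒ q = 10/19.

10/19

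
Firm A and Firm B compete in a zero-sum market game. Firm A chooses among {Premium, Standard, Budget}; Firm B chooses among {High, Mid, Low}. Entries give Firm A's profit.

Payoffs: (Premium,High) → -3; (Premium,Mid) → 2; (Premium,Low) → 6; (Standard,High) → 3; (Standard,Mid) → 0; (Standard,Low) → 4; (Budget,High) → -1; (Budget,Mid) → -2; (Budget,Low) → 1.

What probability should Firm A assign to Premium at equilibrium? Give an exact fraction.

Row minima: Premium → -3, Standard → 0, Budget → -2; maximin = 0.
Column maxima: High → 3, Mid → 2, Low → 6; minimax = 2.
0 ≠ 2, so there is no saddle point; optimal play is mixed.
Budget is strictly dominated by Standard, so Firm A never plays it.
Low is strictly dominated by High (it gives Firm A strictly more in every row), so Firm B never plays it.
On the remaining 2×2 (Premium, Standard vs High, Mid):
Let Firm A play Premium with probability p. Expected payoff against High: (-3)p + 3(1−p) = −6p + 3; against Mid: 2p + 0(1−p) = 2p.
Setting these equal: −6p + 3 = 2p ⇒ −8p = -3 ⇒ p = 3/8, and the value is (-6)·(3/8) + 3 = 3/4.
For Firm B: with q = P(High), equating Premium's and Standard's payoffs gives −5q + 2 = 3q ⇒ q = 1/4.

3/8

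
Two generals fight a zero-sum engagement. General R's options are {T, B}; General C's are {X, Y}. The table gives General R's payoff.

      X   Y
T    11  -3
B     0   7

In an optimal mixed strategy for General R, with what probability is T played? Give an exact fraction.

1/3

Row minima: T → -3, B → 0; maximin = 0.
Column maxima: X → 11, Y → 7; minimax = 7.
0 ≠ 7, so there is no saddle point; optimal play is mixed.
Let General R play T with probability p. Expected payoff against X: 11p + 0(1−p) = 11p; against Y: (-3)p + 7(1−p) = −10p + 7.
Setting these equal: 11p = −10p + 7 ⇒ 21p = 7 ⇒ p = 1/3, and the value is (11)·(1/3) = 11/3.
For General C: with q = P(X), equating T's and B's payoffs gives 14q − 3 = −7q + 7 ⇒ q = 10/21.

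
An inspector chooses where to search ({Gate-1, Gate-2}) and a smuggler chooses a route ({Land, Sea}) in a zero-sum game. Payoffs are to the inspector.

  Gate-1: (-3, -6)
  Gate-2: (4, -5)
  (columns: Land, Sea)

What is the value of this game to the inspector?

Row minima: Gate-1 → -6, Gate-2 → -5; maximin = -5.
Column maxima: Land → 4, Sea → -5; minimax = -5.
Since maximin = minimax = -5, there is a saddle point and the value is -5.

-5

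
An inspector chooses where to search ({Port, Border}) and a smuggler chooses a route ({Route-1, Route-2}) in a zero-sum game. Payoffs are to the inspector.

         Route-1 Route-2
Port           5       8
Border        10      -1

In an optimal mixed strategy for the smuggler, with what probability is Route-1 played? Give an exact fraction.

9/14

Row minima: Port → 5, Border → -1; maximin = 5.
Column maxima: Route-1 → 10, Route-2 → 8; minimax = 8.
5 ≠ 8, so there is no saddle point; optimal play is mixed.
Let the inspector play Port with probability p. Expected payoff against Route-1: 5p + 10(1−p) = −5p + 10; against Route-2: 8p + (-1)(1−p) = 9p − 1.
Setting these equal: −5p + 10 = 9p − 1 ⇒ −14p = -11 ⇒ p = 11/14, and the value is (-5)·(11/14) + 10 = 85/14.
For the smuggler: with q = P(Route-1), equating Port's and Border's payoffs gives −3q + 8 = 11q − 1 ⇒ q = 9/14.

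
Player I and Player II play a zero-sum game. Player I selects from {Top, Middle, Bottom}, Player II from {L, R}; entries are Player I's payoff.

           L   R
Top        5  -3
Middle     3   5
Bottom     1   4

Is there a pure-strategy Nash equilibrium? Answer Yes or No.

Row minima: Top → -3, Middle → 3, Bottom → 1; maximin = 3.
Column maxima: L → 5, R → 5; minimax = 5.
3 ≠ 5, so no pure-strategy equilibrium exists.

No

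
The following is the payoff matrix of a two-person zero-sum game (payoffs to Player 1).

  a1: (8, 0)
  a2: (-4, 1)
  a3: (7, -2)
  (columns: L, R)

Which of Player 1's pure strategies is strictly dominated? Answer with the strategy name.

a1 gives a strictly higher payoff than a3 against every column: 8 > 7, 0 > -2.
So a3 is strictly dominated and Player 1 never plays it.

a3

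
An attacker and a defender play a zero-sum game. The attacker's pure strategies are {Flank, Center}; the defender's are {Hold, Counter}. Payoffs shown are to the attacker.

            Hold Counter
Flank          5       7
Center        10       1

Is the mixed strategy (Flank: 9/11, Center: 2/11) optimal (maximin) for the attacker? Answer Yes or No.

Yes

Against Hold this mix gives (9/11)·5 + (2/11)·10 = 65/11.
Against Counter this mix gives (9/11)·7 + (2/11)·1 = 65/11.
All of the defender's active replies (Hold, Counter) yield 65/11, and no column does worse for the attacker. The mix makes the defender indifferent and guarantees 65/11, so it is optimal.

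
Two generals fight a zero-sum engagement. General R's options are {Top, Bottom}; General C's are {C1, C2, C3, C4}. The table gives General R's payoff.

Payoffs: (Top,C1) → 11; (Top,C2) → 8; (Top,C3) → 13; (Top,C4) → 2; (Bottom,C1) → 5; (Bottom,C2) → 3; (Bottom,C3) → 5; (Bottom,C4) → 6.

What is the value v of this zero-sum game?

14/3

Row minima: Top → 2, Bottom → 3; maximin = 3.
Column maxima: C1 → 11, C2 → 8, C3 → 13, C4 → 6; minimax = 6.
3 ≠ 6, so there is no saddle point; optimal play is mixed.
C1 is strictly dominated by C2 (it gives General R strictly more in every row), so General C never plays it.
C3 is strictly dominated by C2 (it gives General R strictly more in every row), so General C never plays it.
On the remaining 2×2 (Top, Bottom vs C2, C4):
Let General R play Top with probability p. Expected payoff against C2: 8p + 3(1−p) = 5p + 3; against C4: 2p + 6(1−p) = −4p + 6.
Setting these equal: 5p + 3 = −4p + 6 ⇒ 9p = 3 ⇒ p = 1/3, and the value is (5)·(1/3) + 3 = 14/3.
For General C: with q = P(C2), equating Top's and Bottom's payoffs gives 6q + 2 = −3q + 6 ⇒ q = 4/9.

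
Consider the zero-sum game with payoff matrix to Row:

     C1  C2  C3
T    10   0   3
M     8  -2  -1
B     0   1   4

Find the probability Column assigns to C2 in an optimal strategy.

10/11

Row minima: T → 0, M → -2, B → 0; maximin = 0.
Column maxima: C1 → 10, C2 → 1, C3 → 4; minimax = 1.
0 ≠ 1, so there is no saddle point; optimal play is mixed.
M is strictly dominated by T, so Row never plays it.
C3 is strictly dominated by C2 (it gives Row strictly more in every row), so Column never plays it.
On the remaining 2×2 (T, B vs C1, C2):
Let Row play T with probability p. Expected payoff against C1: 10p + 0(1−p) = 10p; against C2: 0p + 1(1−p) = −p + 1.
Setting these equal: 10p = −p + 1 ⇒ 11p = 1 ⇒ p = 1/11, and the value is (10)·(1/11) = 10/11.
For Column: with q = P(C1), equating T's and B's payoffs gives 10q = −q + 1 ⇒ q = 1/11.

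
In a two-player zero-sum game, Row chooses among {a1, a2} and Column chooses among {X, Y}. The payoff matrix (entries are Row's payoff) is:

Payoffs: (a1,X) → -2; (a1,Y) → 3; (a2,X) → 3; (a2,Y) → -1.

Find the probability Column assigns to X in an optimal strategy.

4/9

Row minima: a1 → -2, a2 → -1; maximin = -1.
Column maxima: X → 3, Y → 3; minimax = 3.
-1 ≠ 3, so there is no saddle point; optimal play is mixed.
Let Row play a1 with probability p. Expected payoff against X: (-2)p + 3(1−p) = −5p + 3; against Y: 3p + (-1)(1−p) = 4p − 1.
Setting these equal: −5p + 3 = 4p − 1 ⇒ −9p = -4 ⇒ p = 4/9, and the value is (-5)·(4/9) + 3 = 7/9.
For Column: with q = P(X), equating a1's and a2's payoffs gives −5q + 3 = 4q − 1 ⇒ q = 4/9.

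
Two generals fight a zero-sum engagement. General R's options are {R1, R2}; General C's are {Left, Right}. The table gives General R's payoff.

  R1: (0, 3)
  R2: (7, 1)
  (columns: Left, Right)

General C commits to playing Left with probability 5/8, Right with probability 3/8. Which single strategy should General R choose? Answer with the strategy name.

Expected payoff of R1: (5/8)·0 + (3/8)·3 = 9/8.
Expected payoff of R2: (5/8)·7 + (3/8)·1 = 19/4.
The largest is 19/4, so General R's best response is R2.

R2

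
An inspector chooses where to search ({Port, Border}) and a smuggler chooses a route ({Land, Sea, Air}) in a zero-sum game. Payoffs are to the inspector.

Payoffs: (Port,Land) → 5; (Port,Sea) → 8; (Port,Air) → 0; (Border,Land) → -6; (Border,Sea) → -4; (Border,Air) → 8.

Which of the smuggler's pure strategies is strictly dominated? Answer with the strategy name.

Sea

Land holds the inspector's payoff strictly below Sea in every row: 5 < 8, -6 < -4.
So Sea is strictly dominated for the smuggler.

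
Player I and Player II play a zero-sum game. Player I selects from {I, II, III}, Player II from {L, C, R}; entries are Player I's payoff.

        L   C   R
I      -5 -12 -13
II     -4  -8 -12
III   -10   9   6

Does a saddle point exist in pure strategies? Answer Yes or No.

Row minima: I → -13, II → -12, III → -10; maximin = -10.
Column maxima: L → -4, C → 9, R → 6; minimax = -4.
-10 ≠ -4, so no pure-strategy equilibrium exists.

No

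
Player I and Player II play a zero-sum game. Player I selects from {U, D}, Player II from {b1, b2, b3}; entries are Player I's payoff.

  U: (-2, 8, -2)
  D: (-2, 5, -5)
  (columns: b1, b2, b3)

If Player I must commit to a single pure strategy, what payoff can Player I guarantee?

-2

Row minima: U → -2, D → -5.
The best of these is -2.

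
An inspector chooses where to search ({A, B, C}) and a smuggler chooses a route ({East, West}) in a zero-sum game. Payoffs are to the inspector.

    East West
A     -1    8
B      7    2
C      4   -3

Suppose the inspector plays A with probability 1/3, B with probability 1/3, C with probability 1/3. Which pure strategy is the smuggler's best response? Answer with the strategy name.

If the smuggler plays East, the inspector's expected payoff is (1/3)·(-1) + (1/3)·7 + (1/3)·4 = 10/3.
If the smuggler plays West, the inspector's expected payoff is (1/3)·8 + (1/3)·2 + (1/3)·(-3) = 7/3.
The smuggler minimizes the inspector's payoff; the smallest is 7/3, so the best response is West.

West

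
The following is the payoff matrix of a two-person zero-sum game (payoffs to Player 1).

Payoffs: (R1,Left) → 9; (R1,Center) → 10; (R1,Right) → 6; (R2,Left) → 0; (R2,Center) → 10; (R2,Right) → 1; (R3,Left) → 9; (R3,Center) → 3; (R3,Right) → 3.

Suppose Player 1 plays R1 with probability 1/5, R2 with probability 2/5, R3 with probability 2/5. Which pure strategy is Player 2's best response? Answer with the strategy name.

Right

If Player 2 plays Left, Player 1's expected payoff is (1/5)·9 + (2/5)·0 + (2/5)·9 = 27/5.
If Player 2 plays Center, Player 1's expected payoff is (1/5)·10 + (2/5)·10 + (2/5)·3 = 36/5.
If Player 2 plays Right, Player 1's expected payoff is (1/5)·6 + (2/5)·1 + (2/5)·3 = 14/5.
Player 2 minimizes Player 1's payoff; the smallest is 14/5, so the best response is Right.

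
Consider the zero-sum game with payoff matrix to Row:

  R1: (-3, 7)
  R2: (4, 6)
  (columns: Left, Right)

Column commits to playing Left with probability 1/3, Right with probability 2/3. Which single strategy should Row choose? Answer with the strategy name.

Expected payoff of R1: (1/3)·(-3) + (2/3)·7 = 11/3.
Expected payoff of R2: (1/3)·4 + (2/3)·6 = 16/3.
The largest is 16/3, so Row's best response is R2.

R2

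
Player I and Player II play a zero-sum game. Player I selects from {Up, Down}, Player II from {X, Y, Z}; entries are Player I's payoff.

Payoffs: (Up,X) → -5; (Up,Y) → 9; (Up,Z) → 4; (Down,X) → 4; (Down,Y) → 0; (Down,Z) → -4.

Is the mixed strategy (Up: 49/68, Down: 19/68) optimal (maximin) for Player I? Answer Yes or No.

No

Against X this mix gives (49/68)·(-5) + (19/68)·4 = -169/68.
Against Y this mix gives (49/68)·9 + (19/68)·0 = 441/68.
Against Z this mix gives (49/68)·4 + (19/68)·(-4) = 30/17.
Player II will play X, holding Player I to -169/68. Shifting weight toward the row that does better against X would raise this floor (the equalizing mix achieves -4/17 against both X and Z), so the proposed strategy is not optimal.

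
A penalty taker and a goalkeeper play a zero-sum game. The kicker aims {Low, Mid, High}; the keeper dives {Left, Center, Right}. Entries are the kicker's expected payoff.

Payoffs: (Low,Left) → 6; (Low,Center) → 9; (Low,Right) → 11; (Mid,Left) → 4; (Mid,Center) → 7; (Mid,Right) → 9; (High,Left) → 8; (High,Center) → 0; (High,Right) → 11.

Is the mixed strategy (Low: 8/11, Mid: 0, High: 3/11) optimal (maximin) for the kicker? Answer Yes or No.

Yes

Against Left this mix gives (8/11)·6 + (3/11)·8 = 72/11.
Against Center this mix gives (8/11)·9 + (3/11)·0 = 72/11.
Against Right this mix gives (8/11)·11 + (3/11)·11 = 11.
All of the keeper's active replies (Left, Center) yield 72/11, and no column does worse for the kicker. The mix makes the keeper indifferent and guarantees 72/11, so it is optimal.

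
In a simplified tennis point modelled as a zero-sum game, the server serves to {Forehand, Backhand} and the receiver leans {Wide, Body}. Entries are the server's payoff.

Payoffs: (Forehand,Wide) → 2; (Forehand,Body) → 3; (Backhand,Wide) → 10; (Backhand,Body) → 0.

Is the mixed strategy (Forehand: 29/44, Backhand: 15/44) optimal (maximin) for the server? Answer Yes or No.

No

Against Wide this mix gives (29/44)·2 + (15/44)·10 = 52/11.
Against Body this mix gives (29/44)·3 + (15/44)·0 = 87/44.
The receiver will play Body, holding the server to 87/44. Shifting weight toward the row that does better against Body would raise this floor (the equalizing mix achieves 30/11 against both Body and Wide), so the proposed strategy is not optimal.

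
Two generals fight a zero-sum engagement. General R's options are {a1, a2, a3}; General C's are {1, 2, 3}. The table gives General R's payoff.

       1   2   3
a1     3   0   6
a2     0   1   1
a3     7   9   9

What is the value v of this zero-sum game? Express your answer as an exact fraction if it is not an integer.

7

Row minima: a1 → 0, a2 → 0, a3 → 7; maximin = 7.
Column maxima: 1 → 7, 2 → 9, 3 → 9; minimax = 7.
Since maximin = minimax = 7, there is a saddle point and the value is 7.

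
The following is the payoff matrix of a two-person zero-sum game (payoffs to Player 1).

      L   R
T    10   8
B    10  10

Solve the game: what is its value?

Row minima: T → 8, B → 10; maximin = 10.
Column maxima: L → 10, R → 10; minimax = 10.
Since maximin = minimax = 10, there is a saddle point and the value is 10.

10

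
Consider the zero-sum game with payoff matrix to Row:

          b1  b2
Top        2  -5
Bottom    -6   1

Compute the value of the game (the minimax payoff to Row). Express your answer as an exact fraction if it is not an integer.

-2

Row minima: Top → -5, Bottom → -6; maximin = -5.
Column maxima: b1 → 2, b2 → 1; minimax = 1.
-5 ≠ 1, so there is no saddle point; optimal play is mixed.
Let Row play Top with probability p. Expected payoff against b1: 2p + (-6)(1−p) = 8p − 6; against b2: (-5)p + 1(1−p) = −6p + 1.
Setting these equal: 8p − 6 = −6p + 1 ⇒ 14p = 7 ⇒ p = 1/2, and the value is (8)·(1/2) − 6 = -2.
For Column: with q = P(b1), equating Top's and Bottom's payoffs gives 7q − 5 = −7q + 1 ⇒ q = 3/7.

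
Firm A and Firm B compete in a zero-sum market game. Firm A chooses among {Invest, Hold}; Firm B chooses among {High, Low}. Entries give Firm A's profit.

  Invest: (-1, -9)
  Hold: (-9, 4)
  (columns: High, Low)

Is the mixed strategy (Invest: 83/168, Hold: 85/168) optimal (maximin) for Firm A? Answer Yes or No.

Against High this mix gives (83/168)·(-1) + (85/168)·(-9) = -106/21.
Against Low this mix gives (83/168)·(-9) + (85/168)·4 = -407/168.
Firm B will play High, holding Firm A to -106/21. Shifting weight toward the row that does better against High would raise this floor (the equalizing mix achieves -85/21 against both High and Low), so the proposed strategy is not optimal.

No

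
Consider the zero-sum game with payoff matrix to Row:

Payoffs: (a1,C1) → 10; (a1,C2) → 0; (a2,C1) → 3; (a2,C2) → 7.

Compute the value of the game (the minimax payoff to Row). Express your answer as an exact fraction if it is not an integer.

5

Row minima: a1 → 0, a2 → 3; maximin = 3.
Column maxima: C1 → 10, C2 → 7; minimax = 7.
3 ≠ 7, so there is no saddle point; optimal play is mixed.
Let Row play a1 with probability p. Expected payoff against C1: 10p + 3(1−p) = 7p + 3; against C2: 0p + 7(1−p) = −7p + 7.
Setting these equal: 7p + 3 = −7p + 7 ⇒ 14p = 4 ⇒ p = 2/7, and the value is (7)·(2/7) + 3 = 5.
For Column: with q = P(C1), equating a1's and a2's payoffs gives 10q = −4q + 7 ⇒ q = 1/2.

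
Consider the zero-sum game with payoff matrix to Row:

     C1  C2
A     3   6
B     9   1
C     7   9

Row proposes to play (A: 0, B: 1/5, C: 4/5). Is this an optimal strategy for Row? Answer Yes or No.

Against C1 this mix gives (1/5)·9 + (4/5)·7 = 37/5.
Against C2 this mix gives (1/5)·1 + (4/5)·9 = 37/5.
All of Column's active replies (C1, C2) yield 37/5, and no column does worse for Row. The mix makes Column indifferent and guarantees 37/5, so it is optimal.

Yes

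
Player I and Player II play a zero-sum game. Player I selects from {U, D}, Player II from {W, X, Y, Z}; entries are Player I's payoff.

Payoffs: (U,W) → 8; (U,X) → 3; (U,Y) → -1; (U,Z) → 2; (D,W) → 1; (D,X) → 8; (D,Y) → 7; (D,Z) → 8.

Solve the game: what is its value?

19/5

Row minima: U → -1, D → 1; maximin = 1.
Column maxima: W → 8, X → 8, Y → 7, Z → 8; minimax = 7.
1 ≠ 7, so there is no saddle point; optimal play is mixed.
X is strictly dominated by Y (it gives Player I strictly more in every row), so Player II never plays it.
Z is strictly dominated by Y (it gives Player I strictly more in every row), so Player II never plays it.
On the remaining 2×2 (U, D vs W, Y):
Let Player I play U with probability p. Expected payoff against W: 8p + 1(1−p) = 7p + 1; against Y: (-1)p + 7(1−p) = −8p + 7.
Setting these equal: 7p + 1 = −8p + 7 ⇒ 15p = 6 ⇒ p = 2/5, and the value is (7)·(2/5) + 1 = 19/5.
For Player II: with q = P(W), equating U's and D's payoffs gives 9q − 1 = −6q + 7 ⇒ q = 8/15.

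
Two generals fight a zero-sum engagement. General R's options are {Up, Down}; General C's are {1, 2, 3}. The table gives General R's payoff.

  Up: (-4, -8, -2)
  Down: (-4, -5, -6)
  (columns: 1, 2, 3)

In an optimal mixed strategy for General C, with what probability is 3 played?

Row minima: Up → -8, Down → -6; maximin = -6.
Column maxima: 1 → -4, 2 → -5, 3 → -2; minimax = -5.
-6 ≠ -5, so there is no saddle point; optimal play is mixed.
1 is strictly dominated by 2 (it gives General R strictly more in every row), so General C never plays it.
On the remaining 2×2 (Up, Down vs 2, 3):
Let General R play Up with probability p. Expected payoff against 2: (-8)p + (-5)(1−p) = −3p − 5; against 3: (-2)p + (-6)(1−p) = 4p − 6.
Setting these equal: −3p − 5 = 4p − 6 ⇒ −7p = -1 ⇒ p = 1/7, and the value is (-3)·(1/7) − 5 = -38/7.
For General C: with q = P(2), equating Up's and Down's payoffs gives −6q − 2 = q − 6 ⇒ q = 4/7.

3/7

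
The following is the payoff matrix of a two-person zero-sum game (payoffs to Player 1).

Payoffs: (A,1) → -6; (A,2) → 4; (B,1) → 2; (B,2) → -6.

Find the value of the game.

Row minima: A → -6, B → -6; maximin = -6.
Column maxima: 1 → 2, 2 → 4; minimax = 2.
-6 ≠ 2, so there is no saddle point; optimal play is mixed.
Let Player 1 play A with probability p. Expected payoff against 1: (-6)p + 2(1−p) = −8p + 2; against 2: 4p + (-6)(1−p) = 10p − 6.
Setting these equal: −8p + 2 = 10p − 6 ⇒ −18p = -8 ⇒ p = 4/9, and the value is (-8)·(4/9) + 2 = -14/9.
For Player 2: with q = P(1), equating A's and B's payoffs gives −10q + 4 = 8q − 6 ⇒ q = 5/9.

-14/9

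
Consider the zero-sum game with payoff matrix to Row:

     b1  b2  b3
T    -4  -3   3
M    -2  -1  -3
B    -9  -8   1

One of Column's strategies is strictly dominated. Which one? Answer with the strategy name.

b2

b1 holds Row's payoff strictly below b2 in every row: -4 < -3, -2 < -1, -9 < -8.
So b2 is strictly dominated for Column.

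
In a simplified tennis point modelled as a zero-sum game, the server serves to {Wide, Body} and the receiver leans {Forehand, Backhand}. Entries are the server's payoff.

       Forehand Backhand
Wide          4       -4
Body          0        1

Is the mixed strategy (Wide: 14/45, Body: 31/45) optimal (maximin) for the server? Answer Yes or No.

No

Against Forehand this mix gives (14/45)·4 + (31/45)·0 = 56/45.
Against Backhand this mix gives (14/45)·(-4) + (31/45)·1 = -5/9.
The receiver will play Backhand, holding the server to -5/9. Shifting weight toward the row that does better against Backhand would raise this floor (the equalizing mix achieves 4/9 against both Backhand and Forehand), so the proposed strategy is not optimal.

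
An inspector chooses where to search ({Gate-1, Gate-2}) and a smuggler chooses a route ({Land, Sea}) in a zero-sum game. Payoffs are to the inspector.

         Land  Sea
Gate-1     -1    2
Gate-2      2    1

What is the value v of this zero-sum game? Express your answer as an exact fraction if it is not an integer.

Row minima: Gate-1 → -1, Gate-2 → 1; maximin = 1.
Column maxima: Land → 2, Sea → 2; minimax = 2.
1 ≠ 2, so there is no saddle point; optimal play is mixed.
Let the inspector play Gate-1 with probability p. Expected payoff against Land: (-1)p + 2(1−p) = −3p + 2; against Sea: 2p + 1(1−p) = p + 1.
Setting these equal: −3p + 2 = p + 1 ⇒ −4p = -1 ⇒ p = 1/4, and the value is (-3)·(1/4) + 2 = 5/4.
For the smuggler: with q = P(Land), equating Gate-1's and Gate-2's payoffs gives −3q + 2 = q + 1 ⇒ q = 1/4.

5/4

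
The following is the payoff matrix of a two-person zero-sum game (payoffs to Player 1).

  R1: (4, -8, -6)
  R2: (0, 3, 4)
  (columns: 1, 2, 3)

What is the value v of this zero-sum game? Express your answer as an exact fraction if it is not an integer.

4/5

Row minima: R1 → -8, R2 → 0; maximin = 0.
Column maxima: 1 → 4, 2 → 3, 3 → 4; minimax = 3.
0 ≠ 3, so there is no saddle point; optimal play is mixed.
3 is strictly dominated by 2 (it gives Player 1 strictly more in every row), so Player 2 never plays it.
On the remaining 2×2 (R1, R2 vs 1, 2):
Let Player 1 play R1 with probability p. Expected payoff against 1: 4p + 0(1−p) = 4p; against 2: (-8)p + 3(1−p) = −11p + 3.
Setting these equal: 4p = −11p + 3 ⇒ 15p = 3 ⇒ p = 1/5, and the value is (4)·(1/5) = 4/5.
For Player 2: with q = P(1), equating R1's and R2's payoffs gives 12q − 8 = −3q + 3 ⇒ q = 11/15.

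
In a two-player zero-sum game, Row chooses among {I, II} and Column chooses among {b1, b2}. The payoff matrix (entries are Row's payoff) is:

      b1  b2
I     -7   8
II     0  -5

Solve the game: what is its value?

Row minima: I → -7, II → -5; maximin = -5.
Column maxima: b1 → 0, b2 → 8; minimax = 0.
-5 ≠ 0, so there is no saddle point; optimal play is mixed.
Let Row play I with probability p. Expected payoff against b1: (-7)p + 0(1−p) = −7p; against b2: 8p + (-5)(1−p) = 13p − 5.
Setting these equal: −7p = 13p − 5 ⇒ −20p = -5 ⇒ p = 1/4, and the value is (-7)·(1/4) = -7/4.
For Column: with q = P(b1), equating I's and II's payoffs gives −15q + 8 = 5q − 5 ⇒ q = 13/20.

-7/4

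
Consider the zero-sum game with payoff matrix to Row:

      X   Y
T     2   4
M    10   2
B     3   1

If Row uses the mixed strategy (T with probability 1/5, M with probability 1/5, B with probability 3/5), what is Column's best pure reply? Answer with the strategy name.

If Column plays X, Row's expected payoff is (1/5)·2 + (1/5)·10 + (3/5)·3 = 21/5.
If Column plays Y, Row's expected payoff is (1/5)·4 + (1/5)·2 + (3/5)·1 = 9/5.
Column minimizes Row's payoff; the smallest is 9/5, so the best response is Y.

Y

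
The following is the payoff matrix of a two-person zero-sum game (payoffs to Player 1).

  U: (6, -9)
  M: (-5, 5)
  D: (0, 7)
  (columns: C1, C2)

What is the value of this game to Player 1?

21/11

Row minima: U → -9, M → -5, D → 0; maximin = 0.
Column maxima: C1 → 6, C2 → 7; minimax = 6.
0 ≠ 6, so there is no saddle point; optimal play is mixed.
M is strictly dominated by D, so Player 1 never plays it.
On the remaining 2×2 (U, D vs C1, C2):
Let Player 1 play U with probability p. Expected payoff against C1: 6p + 0(1−p) = 6p; against C2: (-9)p + 7(1−p) = −16p + 7.
Setting these equal: 6p = −16p + 7 ⇒ 22p = 7 ⇒ p = 7/22, and the value is (6)·(7/22) = 21/11.
For Player 2: with q = P(C1), equating U's and D's payoffs gives 15q − 9 = −7q + 7 ⇒ q = 8/11.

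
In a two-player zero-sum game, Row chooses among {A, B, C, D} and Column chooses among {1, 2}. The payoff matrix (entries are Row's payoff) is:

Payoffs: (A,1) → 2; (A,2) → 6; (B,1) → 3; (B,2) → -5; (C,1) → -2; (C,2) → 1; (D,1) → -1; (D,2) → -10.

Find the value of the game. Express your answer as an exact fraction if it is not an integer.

7/3

Row minima: A → 2, B → -5, C → -2, D → -10; maximin = 2.
Column maxima: 1 → 3, 2 → 6; minimax = 3.
2 ≠ 3, so there is no saddle point; optimal play is mixed.
C is strictly dominated by A, so Row never plays it.
D is strictly dominated by A, so Row never plays it.
On the remaining 2×2 (A, B vs 1, 2):
Let Row play A with probability p. Expected payoff against 1: 2p + 3(1−p) = −p + 3; against 2: 6p + (-5)(1−p) = 11p − 5.
Setting these equal: −p + 3 = 11p − 5 ⇒ −12p = -8 ⇒ p = 2/3, and the value is (-1)·(2/3) + 3 = 7/3.
For Column: with q = P(1), equating A's and B's payoffs gives −4q + 6 = 8q − 5 ⇒ q = 11/12.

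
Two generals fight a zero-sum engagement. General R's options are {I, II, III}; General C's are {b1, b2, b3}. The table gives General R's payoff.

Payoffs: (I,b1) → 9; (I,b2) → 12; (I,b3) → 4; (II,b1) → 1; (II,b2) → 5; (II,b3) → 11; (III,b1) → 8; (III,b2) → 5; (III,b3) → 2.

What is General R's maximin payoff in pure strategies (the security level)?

4

Row minima: I → 4, II → 1, III → 2.
The best of these is 4.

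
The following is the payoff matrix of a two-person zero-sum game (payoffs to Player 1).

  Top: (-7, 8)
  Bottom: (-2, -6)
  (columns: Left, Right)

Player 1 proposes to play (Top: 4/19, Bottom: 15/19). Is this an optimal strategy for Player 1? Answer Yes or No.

Against Left this mix gives (4/19)·(-7) + (15/19)·(-2) = -58/19.
Against Right this mix gives (4/19)·8 + (15/19)·(-6) = -58/19.
All of Player 2's active replies (Left, Right) yield -58/19, and no column does worse for Player 1. The mix makes Player 2 indifferent and guarantees -58/19, so it is optimal.

Yes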